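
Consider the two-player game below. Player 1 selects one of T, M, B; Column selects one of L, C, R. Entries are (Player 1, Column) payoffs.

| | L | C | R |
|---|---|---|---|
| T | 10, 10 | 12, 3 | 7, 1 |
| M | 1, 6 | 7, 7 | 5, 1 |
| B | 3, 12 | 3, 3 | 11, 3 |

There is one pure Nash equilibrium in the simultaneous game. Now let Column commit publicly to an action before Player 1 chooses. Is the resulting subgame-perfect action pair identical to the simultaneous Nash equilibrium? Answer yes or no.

yes

Player 1 best-responds to each possible Column move:
- L → Player 1 plays T (best of 10, 1, 3); Column gets 10.
- C → Player 1 plays T (best of 12, 7, 3); Column gets 3.
- R → Player 1 plays B (best of 7, 5, 11); Column gets 3.
Maximizing over 10, 3, 3, Column chooses L. Subgame-perfect outcome: (T, L) with payoffs (10, 10).
For the simultaneous game, intersect best replies.
Player 1's best replies: L→T; C→T; R→B.
Column's best replies: T→L; M→C; B→L.
Only (T, L) has each player best-responding; Nash payoffs (10, 10).
Sequential outcome (T, L) coincides with the Nash profile (T, L).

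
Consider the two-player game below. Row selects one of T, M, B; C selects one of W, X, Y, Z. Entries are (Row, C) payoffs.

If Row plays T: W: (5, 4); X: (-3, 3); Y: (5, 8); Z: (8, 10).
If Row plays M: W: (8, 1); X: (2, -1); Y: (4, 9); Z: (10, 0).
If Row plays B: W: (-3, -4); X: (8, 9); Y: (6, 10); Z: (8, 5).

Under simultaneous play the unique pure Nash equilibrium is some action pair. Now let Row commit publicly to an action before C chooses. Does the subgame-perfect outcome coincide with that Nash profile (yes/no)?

no

Work backward from C's decision.
- T: BR = Z, leader payoff 8.
- M: BR = Y, leader payoff 4.
- B: BR = Y, leader payoff 6.
Row's induced payoffs are 8, 4, 6, so Row commits to T. Subgame-perfect outcome: (T, Z) with payoffs (8, 10).
For the simultaneous game, intersect best replies.
Row's best replies: W→M; X→B; Y→B; Z→M.
C's best replies: T→Z; M→Y; B→Y.
Only (B, Y) has each player best-responding; Nash payoffs (6, 10).
Sequential outcome (T, Z) differs from the Nash profile (B, Y).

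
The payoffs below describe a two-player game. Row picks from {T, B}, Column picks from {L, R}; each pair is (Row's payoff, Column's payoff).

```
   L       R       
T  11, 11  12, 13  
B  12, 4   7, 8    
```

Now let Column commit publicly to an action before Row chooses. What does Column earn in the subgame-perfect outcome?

Backward induction with Column moving first.
- L: BR = B, leader payoff 4.
- R: BR = T, leader payoff 13.
Maximizing over 4, 13, Column chooses R. Subgame-perfect outcome: (T, R) with payoffs (12, 13).

13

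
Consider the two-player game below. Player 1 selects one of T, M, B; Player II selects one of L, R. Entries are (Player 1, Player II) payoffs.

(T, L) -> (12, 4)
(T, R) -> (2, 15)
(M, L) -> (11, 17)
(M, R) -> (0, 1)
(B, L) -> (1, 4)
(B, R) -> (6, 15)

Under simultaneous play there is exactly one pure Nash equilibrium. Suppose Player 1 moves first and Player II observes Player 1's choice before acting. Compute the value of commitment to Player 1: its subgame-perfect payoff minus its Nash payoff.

5

Backward induction with Player 1 moving first.
- T: BR = R, leader payoff 2.
- M: BR = L, leader payoff 11.
- B: BR = R, leader payoff 6.
Player 1's induced payoffs are 2, 11, 6, so Player 1 commits to M. Subgame-perfect outcome: (M, L) with payoffs (11, 17).
Under simultaneous play:
Player 1's best replies: L→T; R→B.
Player II's best replies: T→R; M→L; B→R.
The unique mutual best reply is (B, R), giving (6, 15).
Player 1's commitment gain: 11 − 6 = 5.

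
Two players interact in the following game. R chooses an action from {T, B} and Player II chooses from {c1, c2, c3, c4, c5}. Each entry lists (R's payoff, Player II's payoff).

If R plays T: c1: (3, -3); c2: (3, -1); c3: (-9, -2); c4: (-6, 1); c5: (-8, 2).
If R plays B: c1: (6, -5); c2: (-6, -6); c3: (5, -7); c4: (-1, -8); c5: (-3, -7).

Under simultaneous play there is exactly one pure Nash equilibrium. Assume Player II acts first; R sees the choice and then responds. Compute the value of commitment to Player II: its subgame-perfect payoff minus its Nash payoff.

R best-responds to each possible Player II move:
- c1 → R plays B (best of 3, 6); Player II gets -5.
- c2 → R plays T (best of 3, -6); Player II gets -1.
- c3 → R plays B (best of -9, 5); Player II gets -7.
- c4 → R plays B (best of -6, -1); Player II gets -8.
- c5 → R plays B (best of -8, -3); Player II gets -7.
Among -5, -1, -7, -8, -7, the best is -1 at c2. Subgame-perfect outcome: (T, c2) with payoffs (3, -1).
Now find the simultaneous Nash equilibrium.
R's best replies: c1→B; c2→T; c3→B; c4→B; c5→B.
Player II's best replies: T→c5; B→c1.
The unique mutual best reply is (B, c1), giving (6, -5).
Player II's commitment gain: -1 − -5 = 4.

4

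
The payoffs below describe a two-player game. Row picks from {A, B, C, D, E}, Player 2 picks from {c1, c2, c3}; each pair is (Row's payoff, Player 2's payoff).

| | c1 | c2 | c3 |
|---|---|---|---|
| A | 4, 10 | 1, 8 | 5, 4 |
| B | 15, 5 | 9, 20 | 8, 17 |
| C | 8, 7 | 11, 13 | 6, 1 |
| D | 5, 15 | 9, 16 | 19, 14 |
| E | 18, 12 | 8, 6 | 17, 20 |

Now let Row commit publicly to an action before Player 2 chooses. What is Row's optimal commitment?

E

Backward induction with Row moving first.
- A: BR = c1, leader payoff 4.
- B: BR = c2, leader payoff 9.
- C: BR = c2, leader payoff 11.
- D: BR = c2, leader payoff 9.
- E: BR = c3, leader payoff 17.
Among 4, 9, 11, 9, 17, the best is 17 at E. Subgame-perfect outcome: (E, c3) with payoffs (17, 20).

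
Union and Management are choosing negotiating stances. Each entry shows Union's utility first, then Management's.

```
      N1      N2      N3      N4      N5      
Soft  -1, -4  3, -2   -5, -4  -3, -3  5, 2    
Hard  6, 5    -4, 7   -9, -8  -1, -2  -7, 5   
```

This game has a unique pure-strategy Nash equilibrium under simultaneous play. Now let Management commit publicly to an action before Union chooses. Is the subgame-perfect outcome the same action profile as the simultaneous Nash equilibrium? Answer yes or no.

Solve by backward induction (Management leads).
- N1 → Union plays Hard (best of -1, 6); Management gets 5.
- N2 → Union plays Soft (best of 3, -4); Management gets -2.
- N3 → Union plays Soft (best of -5, -9); Management gets -4.
- N4 → Union plays Hard (best of -3, -1); Management gets -2.
- N5 → Union plays Soft (best of 5, -7); Management gets 2.
Maximizing over 5, -2, -4, -2, 2, Management chooses N1. Subgame-perfect outcome: (Hard, N1) with payoffs (6, 5).
For the simultaneous game, intersect best replies.
Union's best replies: N1→Hard; N2→Soft; N3→Soft; N4→Hard; N5→Soft.
Management's best replies: Soft→N5; Hard→N2.
Only (Soft, N5) has each player best-responding; Nash payoffs (5, 2).
Sequential outcome (Hard, N1) differs from the Nash profile (Soft, N5).

no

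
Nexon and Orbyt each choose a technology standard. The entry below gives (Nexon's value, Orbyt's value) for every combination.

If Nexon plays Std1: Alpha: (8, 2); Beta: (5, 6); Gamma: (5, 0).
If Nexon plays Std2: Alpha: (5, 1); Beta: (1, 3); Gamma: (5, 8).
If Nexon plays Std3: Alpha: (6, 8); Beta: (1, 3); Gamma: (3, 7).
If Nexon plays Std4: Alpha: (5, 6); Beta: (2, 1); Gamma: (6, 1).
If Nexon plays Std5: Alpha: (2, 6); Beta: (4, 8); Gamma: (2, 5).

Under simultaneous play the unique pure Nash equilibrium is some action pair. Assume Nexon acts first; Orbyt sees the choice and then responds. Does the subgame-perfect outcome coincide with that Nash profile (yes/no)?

no

Backward induction with Nexon moving first.
- Std1: BR = Beta, leader payoff 5.
- Std2: BR = Gamma, leader payoff 5.
- Std3: BR = Alpha, leader payoff 6.
- Std4: BR = Alpha, leader payoff 5.
- Std5: BR = Beta, leader payoff 4.
Among 5, 5, 6, 5, 4, the best is 6 at Std3. Subgame-perfect outcome: (Std3, Alpha) with payoffs (6, 8).
Now find the simultaneous Nash equilibrium.
Nexon's best replies: Alpha→Std1; Beta→Std1; Gamma→Std4.
Orbyt's best replies: Std1→Beta; Std2→Gamma; Std3→Alpha; Std4→Alpha; Std5→Beta.
The unique mutual best reply is (Std1, Beta), giving (5, 6).
Sequential outcome (Std3, Alpha) differs from the Nash profile (Std1, Beta).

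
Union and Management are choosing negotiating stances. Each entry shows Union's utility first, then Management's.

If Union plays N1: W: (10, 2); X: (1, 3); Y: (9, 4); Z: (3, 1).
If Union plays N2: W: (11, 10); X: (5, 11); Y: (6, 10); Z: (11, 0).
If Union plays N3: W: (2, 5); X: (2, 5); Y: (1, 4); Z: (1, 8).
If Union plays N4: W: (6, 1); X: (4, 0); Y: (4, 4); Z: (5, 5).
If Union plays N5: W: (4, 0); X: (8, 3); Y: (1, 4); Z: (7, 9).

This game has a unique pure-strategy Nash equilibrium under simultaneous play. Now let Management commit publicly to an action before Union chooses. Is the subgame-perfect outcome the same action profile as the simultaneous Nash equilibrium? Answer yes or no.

no

Solve by backward induction (Management leads).
- W: BR = N2, leader payoff 10.
- X: BR = N5, leader payoff 3.
- Y: BR = N1, leader payoff 4.
- Z: BR = N2, leader payoff 0.
Maximizing over 10, 3, 4, 0, Management chooses W. Subgame-perfect outcome: (N2, W) with payoffs (11, 10).
Now find the simultaneous Nash equilibrium.
Union's best replies: W→N2; X→N5; Y→N1; Z→N2.
Management's best replies: N1→Y; N2→X; N3→Z; N4→Z; N5→Z.
The unique mutual best reply is (N1, Y), giving (9, 4).
Sequential outcome (N2, W) differs from the Nash profile (N1, Y).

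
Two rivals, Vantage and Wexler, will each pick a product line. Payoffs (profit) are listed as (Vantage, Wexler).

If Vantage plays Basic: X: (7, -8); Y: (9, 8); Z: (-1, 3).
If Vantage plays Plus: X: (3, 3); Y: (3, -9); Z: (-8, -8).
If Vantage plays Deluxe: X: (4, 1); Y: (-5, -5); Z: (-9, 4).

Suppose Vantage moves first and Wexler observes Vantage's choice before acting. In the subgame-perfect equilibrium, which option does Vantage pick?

Solve by backward induction (Vantage leads).
- Basic → Wexler plays Y (best of -8, 8, 3); Vantage gets 9.
- Plus → Wexler plays X (best of 3, -9, -8); Vantage gets 3.
- Deluxe → Wexler plays Z (best of 1, -5, 4); Vantage gets -9.
Among 9, 3, -9, the best is 9 at Basic. Subgame-perfect outcome: (Basic, Y) with payoffs (9, 8).

Basic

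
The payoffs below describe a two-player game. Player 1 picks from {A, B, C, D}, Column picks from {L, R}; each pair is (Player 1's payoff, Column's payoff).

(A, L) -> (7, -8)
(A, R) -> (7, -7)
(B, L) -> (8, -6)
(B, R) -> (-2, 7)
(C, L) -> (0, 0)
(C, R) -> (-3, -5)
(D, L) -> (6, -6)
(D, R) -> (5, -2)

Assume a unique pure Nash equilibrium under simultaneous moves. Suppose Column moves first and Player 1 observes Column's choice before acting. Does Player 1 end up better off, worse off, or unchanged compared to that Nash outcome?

better off

Player 1 best-responds to each possible Column move:
- L: BR = B, leader payoff -6.
- R: BR = A, leader payoff -7.
Among -6, -7, the best is -6 at L. Subgame-perfect outcome: (B, L) with payoffs (8, -6).
Under simultaneous play:
Player 1's best replies: L→B; R→A.
Column's best replies: A→R; B→R; C→L; D→R.
Only (A, R) has each player best-responding; Nash payoffs (7, -7).
Player 1 earns 8 sequentially versus 7 at the Nash outcome: better off.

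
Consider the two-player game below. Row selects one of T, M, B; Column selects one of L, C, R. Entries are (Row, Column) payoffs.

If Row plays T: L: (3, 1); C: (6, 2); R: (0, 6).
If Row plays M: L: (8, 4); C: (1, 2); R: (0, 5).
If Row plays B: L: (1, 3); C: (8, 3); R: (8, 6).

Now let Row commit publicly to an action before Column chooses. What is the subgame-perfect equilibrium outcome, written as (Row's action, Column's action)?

(B, R)

Backward induction with Row moving first.
- T: Column compares 1, 2, 6 and picks R; Row would get 0.
- M: Column compares 4, 2, 5 and picks R; Row would get 0.
- B: Column compares 3, 3, 6 and picks R; Row would get 8.
Among 0, 0, 8, the best is 8 at B. Subgame-perfect outcome: (B, R) with payoffs (8, 6).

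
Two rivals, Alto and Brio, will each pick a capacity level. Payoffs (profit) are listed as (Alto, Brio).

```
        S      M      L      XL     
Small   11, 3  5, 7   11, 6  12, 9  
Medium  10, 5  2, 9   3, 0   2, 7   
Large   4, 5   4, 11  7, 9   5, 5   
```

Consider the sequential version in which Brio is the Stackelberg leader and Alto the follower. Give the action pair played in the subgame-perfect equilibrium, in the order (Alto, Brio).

Solve by backward induction (Brio leads).
- S → Alto plays Small (best of 11, 10, 4); Brio gets 3.
- M → Alto plays Small (best of 5, 2, 4); Brio gets 7.
- L → Alto plays Small (best of 11, 3, 7); Brio gets 6.
- XL → Alto plays Small (best of 12, 2, 5); Brio gets 9.
Brio's induced payoffs are 3, 7, 6, 9, so Brio commits to XL. Subgame-perfect outcome: (Small, XL) with payoffs (12, 9).

(Small, XL)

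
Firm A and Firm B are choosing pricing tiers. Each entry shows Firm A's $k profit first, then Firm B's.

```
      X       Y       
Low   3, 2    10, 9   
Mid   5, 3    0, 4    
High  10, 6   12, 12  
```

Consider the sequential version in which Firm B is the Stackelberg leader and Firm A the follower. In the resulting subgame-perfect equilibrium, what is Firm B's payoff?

12

Firm A best-responds to each possible Firm B move:
- X: BR = High, leader payoff 6.
- Y: BR = High, leader payoff 12.
Firm B's induced payoffs are 6, 12, so Firm B commits to Y. Subgame-perfect outcome: (High, Y) with payoffs (12, 12).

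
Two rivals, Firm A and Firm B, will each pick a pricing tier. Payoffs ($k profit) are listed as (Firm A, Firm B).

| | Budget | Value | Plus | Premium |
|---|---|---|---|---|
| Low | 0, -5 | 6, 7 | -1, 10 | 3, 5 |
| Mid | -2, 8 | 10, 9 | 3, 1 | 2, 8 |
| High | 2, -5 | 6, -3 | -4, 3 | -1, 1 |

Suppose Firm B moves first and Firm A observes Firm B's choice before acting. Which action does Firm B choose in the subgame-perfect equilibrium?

Work backward from Firm A's decision.
- Budget: BR = High, leader payoff -5.
- Value: BR = Mid, leader payoff 9.
- Plus: BR = Mid, leader payoff 1.
- Premium: BR = Low, leader payoff 5.
Among -5, 9, 1, 5, the best is 9 at Value. Subgame-perfect outcome: (Mid, Value) with payoffs (10, 9).

Value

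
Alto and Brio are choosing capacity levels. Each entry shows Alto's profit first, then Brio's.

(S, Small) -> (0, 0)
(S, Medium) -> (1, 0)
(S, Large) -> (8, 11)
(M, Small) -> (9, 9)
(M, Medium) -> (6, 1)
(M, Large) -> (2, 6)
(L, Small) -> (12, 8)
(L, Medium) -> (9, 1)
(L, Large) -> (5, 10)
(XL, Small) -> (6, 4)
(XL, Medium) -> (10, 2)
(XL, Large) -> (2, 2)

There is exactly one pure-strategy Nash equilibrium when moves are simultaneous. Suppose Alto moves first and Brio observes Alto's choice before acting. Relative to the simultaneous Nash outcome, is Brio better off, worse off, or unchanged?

worse off

Brio best-responds to each possible Alto move:
- S: BR = Large, leader payoff 8.
- M: BR = Small, leader payoff 9.
- L: BR = Large, leader payoff 5.
- XL: BR = Small, leader payoff 6.
Among 8, 9, 5, 6, the best is 9 at M. Subgame-perfect outcome: (M, Small) with payoffs (9, 9).
Now find the simultaneous Nash equilibrium.
Alto's best replies: Small→L; Medium→XL; Large→S.
Brio's best replies: S→Large; M→Small; L→Large; XL→Small.
Only (S, Large) has each player best-responding; Nash payoffs (8, 11).
Brio earns 9 sequentially versus 11 at the Nash outcome: worse off.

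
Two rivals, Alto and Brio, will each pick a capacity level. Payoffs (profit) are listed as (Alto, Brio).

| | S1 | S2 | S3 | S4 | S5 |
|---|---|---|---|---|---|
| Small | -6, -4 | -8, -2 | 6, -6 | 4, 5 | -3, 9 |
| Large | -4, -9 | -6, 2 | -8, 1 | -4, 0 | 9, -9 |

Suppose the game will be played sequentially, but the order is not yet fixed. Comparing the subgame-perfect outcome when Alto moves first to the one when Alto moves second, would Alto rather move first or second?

second

If Alto leads: Brio's best replies are Small→S5, Large→S2; Alto's induced payoffs -3, -6; outcome (Small, S5), payoffs (-3, 9).
If Brio leads: Alto's best replies are S1→Large, S2→Large, S3→Small, S4→Small, S5→Large; Brio's induced payoffs -9, 2, -6, 5, -9; outcome (Small, S4), payoffs (4, 5).
Alto gets -3 moving first and 4 moving second, so Alto prefers to move second.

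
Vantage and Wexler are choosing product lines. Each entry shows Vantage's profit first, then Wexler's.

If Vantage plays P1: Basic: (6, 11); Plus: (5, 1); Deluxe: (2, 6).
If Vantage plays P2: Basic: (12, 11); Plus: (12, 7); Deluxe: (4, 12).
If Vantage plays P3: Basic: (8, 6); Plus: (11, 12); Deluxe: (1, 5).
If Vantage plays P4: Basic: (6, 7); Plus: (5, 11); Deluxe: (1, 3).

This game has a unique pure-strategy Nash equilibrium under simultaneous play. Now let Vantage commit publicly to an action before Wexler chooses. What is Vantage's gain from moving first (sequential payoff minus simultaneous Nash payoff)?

7

Wexler best-responds to each possible Vantage move:
- P1: BR = Basic, leader payoff 6.
- P2: BR = Deluxe, leader payoff 4.
- P3: BR = Plus, leader payoff 11.
- P4: BR = Plus, leader payoff 5.
Vantage's induced payoffs are 6, 4, 11, 5, so Vantage commits to P3. Subgame-perfect outcome: (P3, Plus) with payoffs (11, 12).
Under simultaneous play:
Vantage's best replies: Basic→P2; Plus→P2; Deluxe→P2.
Wexler's best replies: P1→Basic; P2→Deluxe; P3→Plus; P4→Plus.
Only (P2, Deluxe) has each player best-responding; Nash payoffs (4, 12).
Vantage's commitment gain: 11 − 4 = 7.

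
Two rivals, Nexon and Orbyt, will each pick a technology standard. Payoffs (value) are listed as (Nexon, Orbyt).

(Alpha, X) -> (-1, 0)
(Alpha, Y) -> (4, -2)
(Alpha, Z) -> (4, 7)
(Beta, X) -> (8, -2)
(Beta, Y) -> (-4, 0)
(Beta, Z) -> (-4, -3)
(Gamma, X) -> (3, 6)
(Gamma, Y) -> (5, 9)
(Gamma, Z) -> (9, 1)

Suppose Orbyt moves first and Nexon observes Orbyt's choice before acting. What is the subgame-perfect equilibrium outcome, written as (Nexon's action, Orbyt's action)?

Backward induction with Orbyt moving first.
- X: BR = Beta, leader payoff -2.
- Y: BR = Gamma, leader payoff 9.
- Z: BR = Gamma, leader payoff 1.
Orbyt's induced payoffs are -2, 9, 1, so Orbyt commits to Y. Subgame-perfect outcome: (Gamma, Y) with payoffs (5, 9).

(Gamma, Y)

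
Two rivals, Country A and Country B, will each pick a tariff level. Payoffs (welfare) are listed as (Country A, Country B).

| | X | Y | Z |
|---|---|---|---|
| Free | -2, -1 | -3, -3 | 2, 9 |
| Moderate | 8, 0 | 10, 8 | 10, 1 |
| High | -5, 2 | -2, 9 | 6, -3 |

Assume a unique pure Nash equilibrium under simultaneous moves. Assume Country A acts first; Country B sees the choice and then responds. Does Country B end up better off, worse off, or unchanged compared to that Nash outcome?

unchanged

Work backward from Country B's decision.
- Free → Country B plays Z (best of -1, -3, 9); Country A gets 2.
- Moderate → Country B plays Y (best of 0, 8, 1); Country A gets 10.
- High → Country B plays Y (best of 2, 9, -3); Country A gets -2.
Among 2, 10, -2, the best is 10 at Moderate. Subgame-perfect outcome: (Moderate, Y) with payoffs (10, 8).
Under simultaneous play:
Country A's best replies: X→Moderate; Y→Moderate; Z→Moderate.
Country B's best replies: Free→Z; Moderate→Y; High→Y.
Only (Moderate, Y) has each player best-responding; Nash payoffs (10, 8).
Country B earns 8 sequentially versus 8 at the Nash outcome: unchanged.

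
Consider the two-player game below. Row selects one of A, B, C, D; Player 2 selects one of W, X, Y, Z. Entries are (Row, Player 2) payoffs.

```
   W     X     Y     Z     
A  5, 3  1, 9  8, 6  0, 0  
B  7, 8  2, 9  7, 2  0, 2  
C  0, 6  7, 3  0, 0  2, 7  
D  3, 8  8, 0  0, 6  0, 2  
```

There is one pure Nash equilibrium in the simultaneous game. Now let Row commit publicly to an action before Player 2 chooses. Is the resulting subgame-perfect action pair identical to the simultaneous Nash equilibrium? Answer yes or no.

no

Backward induction with Row moving first.
- A → Player 2 plays X (best of 3, 9, 6, 0); Row gets 1.
- B → Player 2 plays X (best of 8, 9, 2, 2); Row gets 2.
- C → Player 2 plays Z (best of 6, 3, 0, 7); Row gets 2.
- D → Player 2 plays W (best of 8, 0, 6, 2); Row gets 3.
Row's induced payoffs are 1, 2, 2, 3, so Row commits to D. Subgame-perfect outcome: (D, W) with payoffs (3, 8).
Now find the simultaneous Nash equilibrium.
Row's best replies: W→B; X→D; Y→A; Z→C.
Player 2's best replies: A→X; B→X; C→Z; D→W.
The unique mutual best reply is (C, Z), giving (2, 7).
Sequential outcome (D, W) differs from the Nash profile (C, Z).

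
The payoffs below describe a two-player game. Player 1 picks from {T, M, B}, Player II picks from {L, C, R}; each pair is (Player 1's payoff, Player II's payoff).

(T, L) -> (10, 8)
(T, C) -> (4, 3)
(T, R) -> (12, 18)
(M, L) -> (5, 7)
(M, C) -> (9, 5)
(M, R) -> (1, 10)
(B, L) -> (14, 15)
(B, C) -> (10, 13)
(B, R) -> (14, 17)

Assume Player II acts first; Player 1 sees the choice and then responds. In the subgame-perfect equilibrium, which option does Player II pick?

Backward induction with Player II moving first.
- L: BR = B, leader payoff 15.
- C: BR = B, leader payoff 13.
- R: BR = B, leader payoff 17.
Maximizing over 15, 13, 17, Player II chooses R. Subgame-perfect outcome: (B, R) with payoffs (14, 17).

R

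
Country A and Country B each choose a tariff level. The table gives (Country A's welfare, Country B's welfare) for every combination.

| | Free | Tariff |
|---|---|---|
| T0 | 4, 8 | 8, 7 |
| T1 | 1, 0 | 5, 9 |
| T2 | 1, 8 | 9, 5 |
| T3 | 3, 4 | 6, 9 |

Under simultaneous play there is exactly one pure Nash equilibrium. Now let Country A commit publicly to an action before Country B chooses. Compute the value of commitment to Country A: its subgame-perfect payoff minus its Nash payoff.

2

Country B best-responds to each possible Country A move:
- T0 → Country B plays Free (best of 8, 7); Country A gets 4.
- T1 → Country B plays Tariff (best of 0, 9); Country A gets 5.
- T2 → Country B plays Free (best of 8, 5); Country A gets 1.
- T3 → Country B plays Tariff (best of 4, 9); Country A gets 6.
Maximizing over 4, 5, 1, 6, Country A chooses T3. Subgame-perfect outcome: (T3, Tariff) with payoffs (6, 9).
Under simultaneous play:
Country A's best replies: Free→T0; Tariff→T2.
Country B's best replies: T0→Free; T1→Tariff; T2→Free; T3→Tariff.
Only (T0, Free) has each player best-responding; Nash payoffs (4, 8).
Country A's commitment gain: 6 − 4 = 2.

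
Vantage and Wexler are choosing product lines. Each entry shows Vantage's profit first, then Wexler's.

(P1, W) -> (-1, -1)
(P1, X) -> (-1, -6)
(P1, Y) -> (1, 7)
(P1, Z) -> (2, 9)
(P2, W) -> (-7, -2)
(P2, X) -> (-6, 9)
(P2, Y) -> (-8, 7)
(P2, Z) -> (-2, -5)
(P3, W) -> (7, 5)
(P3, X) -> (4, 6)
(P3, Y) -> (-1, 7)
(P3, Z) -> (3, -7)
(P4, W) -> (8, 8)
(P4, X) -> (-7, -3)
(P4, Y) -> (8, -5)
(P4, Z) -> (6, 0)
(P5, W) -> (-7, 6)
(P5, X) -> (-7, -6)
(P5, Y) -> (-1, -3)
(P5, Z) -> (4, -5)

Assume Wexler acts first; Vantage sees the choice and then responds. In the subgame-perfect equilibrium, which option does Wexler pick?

W

Backward induction with Wexler moving first.
- W: Vantage compares -1, -7, 7, 8, -7 and picks P4; Wexler would get 8.
- X: Vantage compares -1, -6, 4, -7, -7 and picks P3; Wexler would get 6.
- Y: Vantage compares 1, -8, -1, 8, -1 and picks P4; Wexler would get -5.
- Z: Vantage compares 2, -2, 3, 6, 4 and picks P4; Wexler would get 0.
Maximizing over 8, 6, -5, 0, Wexler chooses W. Subgame-perfect outcome: (P4, W) with payoffs (8, 8).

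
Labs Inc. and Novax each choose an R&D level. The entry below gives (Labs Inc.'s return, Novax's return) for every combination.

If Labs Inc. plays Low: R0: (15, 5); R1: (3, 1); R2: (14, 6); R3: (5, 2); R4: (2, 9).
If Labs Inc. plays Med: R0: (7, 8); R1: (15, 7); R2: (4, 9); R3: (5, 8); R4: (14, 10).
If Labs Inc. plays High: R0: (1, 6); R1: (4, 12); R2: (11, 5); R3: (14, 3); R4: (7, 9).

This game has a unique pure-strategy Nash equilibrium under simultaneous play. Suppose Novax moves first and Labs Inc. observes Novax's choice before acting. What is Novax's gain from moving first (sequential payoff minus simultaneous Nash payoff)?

0

Solve by backward induction (Novax leads).
- R0 → Labs Inc. plays Low (best of 15, 7, 1); Novax gets 5.
- R1 → Labs Inc. plays Med (best of 3, 15, 4); Novax gets 7.
- R2 → Labs Inc. plays Low (best of 14, 4, 11); Novax gets 6.
- R3 → Labs Inc. plays High (best of 5, 5, 14); Novax gets 3.
- R4 → Labs Inc. plays Med (best of 2, 14, 7); Novax gets 10.
Maximizing over 5, 7, 6, 3, 10, Novax chooses R4. Subgame-perfect outcome: (Med, R4) with payoffs (14, 10).
Now find the simultaneous Nash equilibrium.
Labs Inc.'s best replies: R0→Low; R1→Med; R2→Low; R3→High; R4→Med.
Novax's best replies: Low→R4; Med→R4; High→R1.
The unique mutual best reply is (Med, R4), giving (14, 10).
Novax's commitment gain: 10 − 10 = 0.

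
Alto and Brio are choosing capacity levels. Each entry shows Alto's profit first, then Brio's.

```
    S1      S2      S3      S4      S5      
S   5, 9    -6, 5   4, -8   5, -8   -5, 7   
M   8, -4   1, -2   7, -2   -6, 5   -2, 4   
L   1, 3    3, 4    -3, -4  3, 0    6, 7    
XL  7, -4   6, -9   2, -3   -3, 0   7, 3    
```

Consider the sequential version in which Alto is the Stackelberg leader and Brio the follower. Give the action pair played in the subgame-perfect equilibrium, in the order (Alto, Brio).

Backward induction with Alto moving first.
- S: BR = S1, leader payoff 5.
- M: BR = S4, leader payoff -6.
- L: BR = S5, leader payoff 6.
- XL: BR = S5, leader payoff 7.
Alto's induced payoffs are 5, -6, 6, 7, so Alto commits to XL. Subgame-perfect outcome: (XL, S5) with payoffs (7, 3).

(XL, S5)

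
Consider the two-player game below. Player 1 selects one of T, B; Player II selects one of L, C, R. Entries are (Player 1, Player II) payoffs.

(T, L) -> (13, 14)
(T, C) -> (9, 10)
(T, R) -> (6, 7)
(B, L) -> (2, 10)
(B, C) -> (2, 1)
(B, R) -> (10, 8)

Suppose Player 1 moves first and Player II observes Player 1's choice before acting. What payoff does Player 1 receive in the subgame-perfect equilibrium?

Solve by backward induction (Player 1 leads).
- T: Player II compares 14, 10, 7 and picks L; Player 1 would get 13.
- B: Player II compares 10, 1, 8 and picks L; Player 1 would get 2.
Among 13, 2, the best is 13 at T. Subgame-perfect outcome: (T, L) with payoffs (13, 14).

13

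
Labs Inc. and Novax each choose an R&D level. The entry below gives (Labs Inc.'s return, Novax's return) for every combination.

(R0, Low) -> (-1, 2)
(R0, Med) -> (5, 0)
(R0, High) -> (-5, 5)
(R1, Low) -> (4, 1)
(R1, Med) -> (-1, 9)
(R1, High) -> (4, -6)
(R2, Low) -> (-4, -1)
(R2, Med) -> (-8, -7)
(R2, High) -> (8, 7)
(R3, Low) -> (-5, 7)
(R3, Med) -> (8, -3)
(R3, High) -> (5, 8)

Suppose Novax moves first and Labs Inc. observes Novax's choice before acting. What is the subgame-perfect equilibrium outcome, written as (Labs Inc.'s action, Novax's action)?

Work backward from Labs Inc.'s decision.
- Low → Labs Inc. plays R1 (best of -1, 4, -4, -5); Novax gets 1.
- Med → Labs Inc. plays R3 (best of 5, -1, -8, 8); Novax gets -3.
- High → Labs Inc. plays R2 (best of -5, 4, 8, 5); Novax gets 7.
Maximizing over 1, -3, 7, Novax chooses High. Subgame-perfect outcome: (R2, High) with payoffs (8, 7).

(R2, High)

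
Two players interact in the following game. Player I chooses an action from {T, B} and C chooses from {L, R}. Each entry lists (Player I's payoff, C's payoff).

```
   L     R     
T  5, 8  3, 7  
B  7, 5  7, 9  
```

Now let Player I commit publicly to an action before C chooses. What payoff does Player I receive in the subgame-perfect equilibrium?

7

Work backward from C's decision.
- T: BR = L, leader payoff 5.
- B: BR = R, leader payoff 7.
Player I's induced payoffs are 5, 7, so Player I commits to B. Subgame-perfect outcome: (B, R) with payoffs (7, 9).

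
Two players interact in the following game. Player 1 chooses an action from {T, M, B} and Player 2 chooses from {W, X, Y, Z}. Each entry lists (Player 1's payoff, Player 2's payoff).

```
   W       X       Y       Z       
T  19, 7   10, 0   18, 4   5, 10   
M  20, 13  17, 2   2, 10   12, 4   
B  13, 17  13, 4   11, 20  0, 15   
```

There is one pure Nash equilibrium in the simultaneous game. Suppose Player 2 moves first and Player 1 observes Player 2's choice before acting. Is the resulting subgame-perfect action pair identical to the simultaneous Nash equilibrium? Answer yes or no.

yes

Player 1 best-responds to each possible Player 2 move:
- W → Player 1 plays M (best of 19, 20, 13); Player 2 gets 13.
- X → Player 1 plays M (best of 10, 17, 13); Player 2 gets 2.
- Y → Player 1 plays T (best of 18, 2, 11); Player 2 gets 4.
- Z → Player 1 plays M (best of 5, 12, 0); Player 2 gets 4.
Maximizing over 13, 2, 4, 4, Player 2 chooses W. Subgame-perfect outcome: (M, W) with payoffs (20, 13).
Now find the simultaneous Nash equilibrium.
Player 1's best replies: W→M; X→M; Y→T; Z→M.
Player 2's best replies: T→Z; M→W; B→Y.
Only (M, W) has each player best-responding; Nash payoffs (20, 13).
Sequential outcome (M, W) coincides with the Nash profile (M, W).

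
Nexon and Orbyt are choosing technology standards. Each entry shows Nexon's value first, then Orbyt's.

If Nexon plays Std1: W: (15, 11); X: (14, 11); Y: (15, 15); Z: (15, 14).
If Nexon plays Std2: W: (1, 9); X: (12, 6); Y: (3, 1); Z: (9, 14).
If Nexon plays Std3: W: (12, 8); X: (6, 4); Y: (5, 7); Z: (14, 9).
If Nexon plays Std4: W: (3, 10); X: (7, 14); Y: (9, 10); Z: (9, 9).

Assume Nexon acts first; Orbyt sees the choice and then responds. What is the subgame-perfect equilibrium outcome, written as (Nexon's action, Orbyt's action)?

(Std1, Y)

Backward induction with Nexon moving first.
- Std1 → Orbyt plays Y (best of 11, 11, 15, 14); Nexon gets 15.
- Std2 → Orbyt plays Z (best of 9, 6, 1, 14); Nexon gets 9.
- Std3 → Orbyt plays Z (best of 8, 4, 7, 9); Nexon gets 14.
- Std4 → Orbyt plays X (best of 10, 14, 10, 9); Nexon gets 7.
Nexon's induced payoffs are 15, 9, 14, 7, so Nexon commits to Std1. Subgame-perfect outcome: (Std1, Y) with payoffs (15, 15).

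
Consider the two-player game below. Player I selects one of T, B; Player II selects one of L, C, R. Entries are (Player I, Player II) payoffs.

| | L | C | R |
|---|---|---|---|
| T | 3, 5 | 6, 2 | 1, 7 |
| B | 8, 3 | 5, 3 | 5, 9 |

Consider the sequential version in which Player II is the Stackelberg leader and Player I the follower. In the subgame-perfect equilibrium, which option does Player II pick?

Backward induction with Player II moving first.
- L: Player I compares 3, 8 and picks B; Player II would get 3.
- C: Player I compares 6, 5 and picks T; Player II would get 2.
- R: Player I compares 1, 5 and picks B; Player II would get 9.
Among 3, 2, 9, the best is 9 at R. Subgame-perfect outcome: (B, R) with payoffs (5, 9).

R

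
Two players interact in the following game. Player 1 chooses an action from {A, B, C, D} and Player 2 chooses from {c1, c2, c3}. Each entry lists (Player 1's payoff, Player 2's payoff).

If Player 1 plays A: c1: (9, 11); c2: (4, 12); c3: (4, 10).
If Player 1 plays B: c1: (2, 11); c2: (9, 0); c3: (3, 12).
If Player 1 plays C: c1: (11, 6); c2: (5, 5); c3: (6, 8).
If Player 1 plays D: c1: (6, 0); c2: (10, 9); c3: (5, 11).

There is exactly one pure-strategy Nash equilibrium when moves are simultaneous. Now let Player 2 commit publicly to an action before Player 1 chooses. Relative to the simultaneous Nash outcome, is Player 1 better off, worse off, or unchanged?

better off

Player 1 best-responds to each possible Player 2 move:
- c1: BR = C, leader payoff 6.
- c2: BR = D, leader payoff 9.
- c3: BR = C, leader payoff 8.
Among 6, 9, 8, the best is 9 at c2. Subgame-perfect outcome: (D, c2) with payoffs (10, 9).
For the simultaneous game, intersect best replies.
Player 1's best replies: c1→C; c2→D; c3→C.
Player 2's best replies: A→c2; B→c3; C→c3; D→c3.
Only (C, c3) has each player best-responding; Nash payoffs (6, 8).
Player 1 earns 10 sequentially versus 6 at the Nash outcome: better off.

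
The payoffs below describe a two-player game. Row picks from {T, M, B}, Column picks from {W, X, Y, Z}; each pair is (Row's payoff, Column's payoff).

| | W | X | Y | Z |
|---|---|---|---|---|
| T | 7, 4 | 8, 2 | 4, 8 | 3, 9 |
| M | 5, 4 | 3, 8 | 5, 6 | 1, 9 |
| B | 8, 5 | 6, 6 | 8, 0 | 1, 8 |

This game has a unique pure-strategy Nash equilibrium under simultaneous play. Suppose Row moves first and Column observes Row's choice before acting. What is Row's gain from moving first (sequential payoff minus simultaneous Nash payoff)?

0

Column best-responds to each possible Row move:
- T: BR = Z, leader payoff 3.
- M: BR = Z, leader payoff 1.
- B: BR = Z, leader payoff 1.
Row's induced payoffs are 3, 1, 1, so Row commits to T. Subgame-perfect outcome: (T, Z) with payoffs (3, 9).
Under simultaneous play:
Row's best replies: W→B; X→T; Y→B; Z→T.
Column's best replies: T→Z; M→Z; B→Z.
The unique mutual best reply is (T, Z), giving (3, 9).
Row's commitment gain: 3 − 3 = 0.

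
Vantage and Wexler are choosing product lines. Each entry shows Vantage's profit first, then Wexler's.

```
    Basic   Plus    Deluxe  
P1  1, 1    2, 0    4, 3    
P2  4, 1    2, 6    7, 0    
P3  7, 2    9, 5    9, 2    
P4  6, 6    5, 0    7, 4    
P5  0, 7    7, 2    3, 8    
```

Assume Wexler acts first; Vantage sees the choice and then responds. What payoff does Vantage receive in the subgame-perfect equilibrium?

9

Vantage best-responds to each possible Wexler move:
- Basic → Vantage plays P3 (best of 1, 4, 7, 6, 0); Wexler gets 2.
- Plus → Vantage plays P3 (best of 2, 2, 9, 5, 7); Wexler gets 5.
- Deluxe → Vantage plays P3 (best of 4, 7, 9, 7, 3); Wexler gets 2.
Wexler's induced payoffs are 2, 5, 2, so Wexler commits to Plus. Subgame-perfect outcome: (P3, Plus) with payoffs (9, 5).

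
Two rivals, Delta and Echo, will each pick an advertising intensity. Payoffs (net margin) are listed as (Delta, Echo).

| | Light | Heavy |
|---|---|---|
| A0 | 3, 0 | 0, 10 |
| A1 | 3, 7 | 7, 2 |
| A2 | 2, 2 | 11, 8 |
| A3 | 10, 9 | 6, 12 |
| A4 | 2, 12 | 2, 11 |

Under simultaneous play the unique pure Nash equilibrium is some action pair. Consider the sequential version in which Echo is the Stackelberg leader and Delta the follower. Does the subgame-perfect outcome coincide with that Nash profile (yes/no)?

no

Work backward from Delta's decision.
- Light → Delta plays A3 (best of 3, 3, 2, 10, 2); Echo gets 9.
- Heavy → Delta plays A2 (best of 0, 7, 11, 6, 2); Echo gets 8.
Among 9, 8, the best is 9 at Light. Subgame-perfect outcome: (A3, Light) with payoffs (10, 9).
Now find the simultaneous Nash equilibrium.
Delta's best replies: Light→A3; Heavy→A2.
Echo's best replies: A0→Heavy; A1→Light; A2→Heavy; A3→Heavy; A4→Light.
Only (A2, Heavy) has each player best-responding; Nash payoffs (11, 8).
Sequential outcome (A3, Light) differs from the Nash profile (A2, Heavy).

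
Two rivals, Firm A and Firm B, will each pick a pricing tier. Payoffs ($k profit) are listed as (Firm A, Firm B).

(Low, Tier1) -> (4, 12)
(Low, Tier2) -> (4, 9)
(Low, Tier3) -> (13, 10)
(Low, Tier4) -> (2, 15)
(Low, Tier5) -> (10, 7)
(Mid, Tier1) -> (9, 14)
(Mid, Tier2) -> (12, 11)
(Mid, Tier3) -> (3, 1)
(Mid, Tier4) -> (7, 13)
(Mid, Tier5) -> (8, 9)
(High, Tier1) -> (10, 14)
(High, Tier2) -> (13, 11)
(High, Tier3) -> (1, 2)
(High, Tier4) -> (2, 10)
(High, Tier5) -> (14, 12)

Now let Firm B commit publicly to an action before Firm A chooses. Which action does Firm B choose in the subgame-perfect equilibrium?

Tier1

Solve by backward induction (Firm B leads).
- Tier1: Firm A compares 4, 9, 10 and picks High; Firm B would get 14.
- Tier2: Firm A compares 4, 12, 13 and picks High; Firm B would get 11.
- Tier3: Firm A compares 13, 3, 1 and picks Low; Firm B would get 10.
- Tier4: Firm A compares 2, 7, 2 and picks Mid; Firm B would get 13.
- Tier5: Firm A compares 10, 8, 14 and picks High; Firm B would get 12.
Maximizing over 14, 11, 10, 13, 12, Firm B chooses Tier1. Subgame-perfect outcome: (High, Tier1) with payoffs (10, 14).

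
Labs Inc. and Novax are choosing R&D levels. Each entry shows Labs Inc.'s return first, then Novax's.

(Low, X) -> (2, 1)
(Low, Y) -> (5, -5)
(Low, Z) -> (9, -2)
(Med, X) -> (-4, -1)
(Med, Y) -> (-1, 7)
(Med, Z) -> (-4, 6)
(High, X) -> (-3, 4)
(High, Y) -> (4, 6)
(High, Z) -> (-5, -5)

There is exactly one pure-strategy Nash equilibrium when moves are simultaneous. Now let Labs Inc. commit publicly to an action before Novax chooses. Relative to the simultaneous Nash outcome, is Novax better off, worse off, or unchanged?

better off

Work backward from Novax's decision.
- Low → Novax plays X (best of 1, -5, -2); Labs Inc. gets 2.
- Med → Novax plays Y (best of -1, 7, 6); Labs Inc. gets -1.
- High → Novax plays Y (best of 4, 6, -5); Labs Inc. gets 4.
Maximizing over 2, -1, 4, Labs Inc. chooses High. Subgame-perfect outcome: (High, Y) with payoffs (4, 6).
Under simultaneous play:
Labs Inc.'s best replies: X→Low; Y→Low; Z→Low.
Novax's best replies: Low→X; Med→Y; High→Y.
The unique mutual best reply is (Low, X), giving (2, 1).
Novax earns 6 sequentially versus 1 at the Nash outcome: better off.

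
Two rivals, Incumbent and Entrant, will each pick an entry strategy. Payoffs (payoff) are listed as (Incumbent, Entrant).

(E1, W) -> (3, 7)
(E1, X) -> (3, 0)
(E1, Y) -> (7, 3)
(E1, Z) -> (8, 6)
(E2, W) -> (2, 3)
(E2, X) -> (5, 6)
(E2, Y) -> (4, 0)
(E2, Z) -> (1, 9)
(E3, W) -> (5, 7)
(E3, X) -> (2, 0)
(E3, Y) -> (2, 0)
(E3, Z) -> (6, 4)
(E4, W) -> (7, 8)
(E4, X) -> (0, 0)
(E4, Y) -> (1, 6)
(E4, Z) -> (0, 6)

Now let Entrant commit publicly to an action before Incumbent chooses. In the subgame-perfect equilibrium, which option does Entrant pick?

W

Incumbent best-responds to each possible Entrant move:
- W: Incumbent compares 3, 2, 5, 7 and picks E4; Entrant would get 8.
- X: Incumbent compares 3, 5, 2, 0 and picks E2; Entrant would get 6.
- Y: Incumbent compares 7, 4, 2, 1 and picks E1; Entrant would get 3.
- Z: Incumbent compares 8, 1, 6, 0 and picks E1; Entrant would get 6.
Entrant's induced payoffs are 8, 6, 3, 6, so Entrant commits to W. Subgame-perfect outcome: (E4, W) with payoffs (7, 8).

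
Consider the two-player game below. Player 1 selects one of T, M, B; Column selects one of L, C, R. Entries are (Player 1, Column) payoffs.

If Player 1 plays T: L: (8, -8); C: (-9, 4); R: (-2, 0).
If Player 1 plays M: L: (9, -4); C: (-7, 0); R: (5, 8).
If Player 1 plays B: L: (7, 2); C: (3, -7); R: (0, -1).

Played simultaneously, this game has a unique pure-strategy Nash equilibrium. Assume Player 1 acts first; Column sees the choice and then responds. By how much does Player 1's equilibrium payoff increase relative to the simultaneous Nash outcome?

Work backward from Column's decision.
- T: Column compares -8, 4, 0 and picks C; Player 1 would get -9.
- M: Column compares -4, 0, 8 and picks R; Player 1 would get 5.
- B: Column compares 2, -7, -1 and picks L; Player 1 would get 7.
Maximizing over -9, 5, 7, Player 1 chooses B. Subgame-perfect outcome: (B, L) with payoffs (7, 2).
Now find the simultaneous Nash equilibrium.
Player 1's best replies: L→M; C→B; R→M.
Column's best replies: T→C; M→R; B→L.
The unique mutual best reply is (M, R), giving (5, 8).
Player 1's commitment gain: 7 − 5 = 2.

2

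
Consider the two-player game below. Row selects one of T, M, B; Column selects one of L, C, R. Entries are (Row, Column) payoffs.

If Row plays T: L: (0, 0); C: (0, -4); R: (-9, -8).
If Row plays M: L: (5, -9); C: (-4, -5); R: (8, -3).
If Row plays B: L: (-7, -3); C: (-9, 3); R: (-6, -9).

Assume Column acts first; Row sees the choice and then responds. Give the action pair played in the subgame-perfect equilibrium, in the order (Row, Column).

Solve by backward induction (Column leads).
- L: Row compares 0, 5, -7 and picks M; Column would get -9.
- C: Row compares 0, -4, -9 and picks T; Column would get -4.
- R: Row compares -9, 8, -6 and picks M; Column would get -3.
Column's induced payoffs are -9, -4, -3, so Column commits to R. Subgame-perfect outcome: (M, R) with payoffs (8, -3).

(M, R)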